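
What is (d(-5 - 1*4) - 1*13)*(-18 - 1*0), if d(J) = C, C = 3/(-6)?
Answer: 243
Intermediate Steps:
C = -½ (C = 3*(-⅙) = -½ ≈ -0.50000)
d(J) = -½
(d(-5 - 1*4) - 1*13)*(-18 - 1*0) = (-½ - 1*13)*(-18 - 1*0) = (-½ - 13)*(-18 + 0) = -27/2*(-18) = 243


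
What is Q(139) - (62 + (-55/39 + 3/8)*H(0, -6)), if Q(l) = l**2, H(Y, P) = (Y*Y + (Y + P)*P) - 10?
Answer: 231431/12 ≈ 19286.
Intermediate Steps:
H(Y, P) = -10 + Y**2 + P*(P + Y) (H(Y, P) = (Y**2 + (P + Y)*P) - 10 = (Y**2 + P*(P + Y)) - 10 = -10 + Y**2 + P*(P + Y))
Q(139) - (62 + (-55/39 + 3/8)*H(0, -6)) = 139**2 - (62 + (-55/39 + 3/8)*(-10 + (-6)**2 + 0**2 - 6*0)) = 19321 - (62 + (-55*1/39 + 3*(1/8))*(-10 + 36 + 0 + 0)) = 19321 - (62 + (-55/39 + 3/8)*26) = 19321 - (62 - 323/312*26) = 19321 - (62 - 323/12) = 19321 - 1*421/12 = 19321 - 421/12 = 231431/12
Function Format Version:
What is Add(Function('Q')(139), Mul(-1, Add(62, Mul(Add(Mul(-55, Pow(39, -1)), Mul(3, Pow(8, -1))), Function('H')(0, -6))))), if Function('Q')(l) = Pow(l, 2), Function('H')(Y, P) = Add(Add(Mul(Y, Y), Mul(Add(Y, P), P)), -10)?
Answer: Rational(231431, 12) ≈ 19286.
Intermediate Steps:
Function('H')(Y, P) = Add(-10, Pow(Y, 2), Mul(P, Add(P, Y))) (Function('H')(Y, P) = Add(Add(Pow(Y, 2), Mul(Add(P, Y), P)), -10) = Add(Add(Pow(Y, 2), Mul(P, Add(P, Y))), -10) = Add(-10, Pow(Y, 2), Mul(P, Add(P, Y))))
Add(Function('Q')(139), Mul(-1, Add(62, Mul(Add(Mul(-55, Pow(39, -1)), Mul(3, Pow(8, -1))), Function('H')(0, -6))))) = Add(Pow(139, 2), Mul(-1, Add(62, Mul(Add(Mul(-55, Pow(39, -1)), Mul(3, Pow(8, -1))), Add(-10, Pow(-6, 2), Pow(0, 2), Mul(-6, 0)))))) = Add(19321, Mul(-1, Add(62, Mul(Add(Mul(-55, Rational(1, 39)), Mul(3, Rational(1, 8))), Add(-10, 36, 0, 0))))) = Add(19321, Mul(-1, Add(62, Mul(Add(Rational(-55, 39), Rational(3, 8)), 26)))) = Add(19321, Mul(-1, Add(62, Mul(Rational(-323, 312), 26)))) = Add(19321, Mul(-1, Add(62, Rational(-323, 12)))) = Add(19321, Mul(-1, Rational(421, 12))) = Add(19321, Rational(-421, 12)) = Rational(231431, 12)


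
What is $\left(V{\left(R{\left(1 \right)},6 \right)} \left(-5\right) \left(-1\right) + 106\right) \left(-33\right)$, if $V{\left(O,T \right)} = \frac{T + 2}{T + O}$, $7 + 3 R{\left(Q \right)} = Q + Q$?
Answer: $- \frac{49434}{13} \approx -3802.6$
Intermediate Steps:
$R{\left(Q \right)} = - \frac{7}{3} + \frac{2 Q}{3}$ ($R{\left(Q \right)} = - \frac{7}{3} + \frac{Q + Q}{3} = - \frac{7}{3} + \frac{2 Q}{3}$)
$V{\left(O,T \right)} = \frac{2 + T}{O + T}$
$\left(V{\left(R{\left(1 \right)},6 \right)} \left(-5\right) \left(-1\right) + 106\right) \left(-33\right) = \left(\frac{2 + 6}{\left(- \frac{7}{3} + \frac{2}{3} \cdot 1\right) + 6} \left(-5\right) \left(-1\right) + 106\right) \left(-33\right) = \left(\frac{1}{\left(- \frac{7}{3} + \frac{2}{3}\right) + 6} \cdot 8 \left(-5\right) \left(-1\right) + 106\right) \left(-33\right) = \left(\frac{1}{- \frac{5}{3} + 6} \cdot 8 \left(-5\right) \left(-1\right) + 106\right) \left(-33\right) = \left(\frac{1}{\frac{13}{3}} \cdot 8 \left(-5\right) \left(-1\right) + 106\right) \left(-33\right) = \left(\frac{3}{13} \cdot 8 \left(-5\right) \left(-1\right) + 106\right) \left(-33\right) = \left(\frac{24}{13} \left(-5\right) \left(-1\right) + 106\right) \left(-33\right) = \left(\left(- \frac{120}{13}\right) \left(-1\right) + 106\right) \left(-33\right) = \left(\frac{120}{13} + 106\right) \left(-33\right) = \frac{1498}{13} \left(-33\right) = - \frac{49434}{13}$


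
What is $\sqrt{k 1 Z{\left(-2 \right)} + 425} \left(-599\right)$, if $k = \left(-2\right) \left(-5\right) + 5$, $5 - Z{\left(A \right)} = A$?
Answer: $- 599 \sqrt{530} \approx -13790.0$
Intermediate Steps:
$Z{\left(A \right)} = 5 - A$
$k = 15$ ($k = 10 + 5 = 15$)
$\sqrt{k 1 Z{\left(-2 \right)} + 425} \left(-599\right) = \sqrt{15 \cdot 1 \left(5 - -2\right) + 425} \left(-599\right) = \sqrt{15 \cdot 1 \left(5 + 2\right) + 425} \left(-599\right) = \sqrt{15 \cdot 1 \cdot 7 + 425} \left(-599\right) = \sqrt{15 \cdot 7 + 425} \left(-599\right) = \sqrt{105 + 425} \left(-599\right) = \sqrt{530} \left(-599\right) = - 599 \sqrt{530}$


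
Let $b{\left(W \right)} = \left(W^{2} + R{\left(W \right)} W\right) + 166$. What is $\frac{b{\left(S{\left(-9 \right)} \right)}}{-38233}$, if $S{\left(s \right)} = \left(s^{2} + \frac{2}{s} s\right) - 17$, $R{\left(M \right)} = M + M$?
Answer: $- \frac{1018}{2941} \approx -0.34614$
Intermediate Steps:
$R{\left(M \right)} = 2 M$
$S{\left(s \right)} = -15 + s^{2}$ ($S{\left(s \right)} = \left(s^{2} + 2\right) - 17 = \left(2 + s^{2}\right) - 17 = -15 + s^{2}$)
$b{\left(W \right)} = 166 + 3 W^{2}$ ($b{\left(W \right)} = \left(W^{2} + 2 W W\right) + 166 = \left(W^{2} + 2 W^{2}\right) + 166 = 3 W^{2} + 166 = 166 + 3 W^{2}$)
$\frac{b{\left(S{\left(-9 \right)} \right)}}{-38233} = \frac{166 + 3 \left(-15 + \left(-9\right)^{2}\right)^{2}}{-38233} = \left(166 + 3 \left(-15 + 81\right)^{2}\right) \left(- \frac{1}{38233}\right) = \left(166 + 3 \cdot 66^{2}\right) \left(- \frac{1}{38233}\right) = \left(166 + 3 \cdot 4356\right) \left(- \frac{1}{38233}\right) = \left(166 + 13068\right) \left(- \frac{1}{38233}\right) = 13234 \left(- \frac{1}{38233}\right) = - \frac{1018}{2941}$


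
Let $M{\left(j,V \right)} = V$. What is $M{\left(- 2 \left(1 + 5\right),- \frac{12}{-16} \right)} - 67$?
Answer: $- \frac{265}{4} \approx -66.25$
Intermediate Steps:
$M{\left(- 2 \left(1 + 5\right),- \frac{12}{-16} \right)} - 67 = - \frac{12}{-16} - 67 = \left(-12\right) \left(- \frac{1}{16}\right) - 67 = \frac{3}{4} - 67 = - \frac{265}{4}$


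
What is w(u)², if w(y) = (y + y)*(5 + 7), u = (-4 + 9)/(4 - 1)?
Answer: 1600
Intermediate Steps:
u = 5/3 ≈ 1.6667
w(y) = 24*y (w(y) = (2*y)*12 = 24*y)
w(u)² = (24*(5/3))² = 40² = 1600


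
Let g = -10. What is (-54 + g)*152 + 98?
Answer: -9630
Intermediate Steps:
(-54 + g)*152 + 98 = (-54 - 10)*152 + 98 = -64*152 + 98 = -9728 + 98 = -9630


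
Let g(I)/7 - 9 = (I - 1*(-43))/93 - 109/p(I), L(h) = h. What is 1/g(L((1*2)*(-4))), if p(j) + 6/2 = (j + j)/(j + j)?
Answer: 186/83167 ≈ 0.0022365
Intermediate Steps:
p(j) = -2 (p(j) = -3 + (j + j)/(j + j) = -3 + (2*j)/((2*j)) = -3 + (2*j)*(1/(2*j)) = -3 + 1 = -2)
g(I) = 83279/186 + 7*I/93 (g(I) = 63 + 7*((I - 1*(-43))/93 - 109/(-2)) = 63 + 7*((I + 43)*(1/93) - 109*(-½)) = 63 + 7*((43 + I)*(1/93) + 109/2) = 63 + 7*((43/93 + I/93) + 109/2) = 63 + 7*(10223/186 + I/93) = 63 + (71561/186 + 7*I/93) = 83279/186 + 7*I/93)
1/g(L((1*2)*(-4))) = 1/(83279/186 + 7*((1*2)*(-4))/93) = 1/(83279/186 + 7*(2*(-4))/93) = 1/(83279/186 + (7/93)*(-8)) = 1/(83279/186 - 56/93) = 1/(83167/186) = 186/83167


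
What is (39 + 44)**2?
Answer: 6889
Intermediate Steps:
(39 + 44)**2 = 83**2 = 6889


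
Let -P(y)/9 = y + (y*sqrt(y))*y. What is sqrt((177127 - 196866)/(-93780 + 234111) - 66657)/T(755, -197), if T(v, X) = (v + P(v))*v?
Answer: -3*I*sqrt(991062108039695430)/1231133616112320985 + 8*I*sqrt(1312665043761186)/2788517640494407031025 ≈ -2.4258e-9*I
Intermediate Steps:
P(y) = -9*y - 9*y**(5/2) (P(y) = -9*(y + (y*sqrt(y))*y) = -9*(y + y**(3/2)*y) = -9*(y + y**(5/2)) = -9*y - 9*y**(5/2))
T(v, X) = v*(-9*v**(5/2) - 8*v) (T(v, X) = (v + (-9*v - 9*v**(5/2)))*v = (-9*v**(5/2) - 8*v)*v = v*(-9*v**(5/2) - 8*v))
sqrt((177127 - 196866)/(-93780 + 234111) - 66657)/T(755, -197) = sqrt((177127 - 196866)/(-93780 + 234111) - 66657)/((-1*755*(8*755 + 9*755**(5/2)))) = sqrt(-19739/140331 - 66657)/((-1*755*(6040 + 9*(570025*sqrt(755))))) = sqrt(-19739*1/140331 - 66657)/((-1*755*(6040 + 5130225*sqrt(755)))) = sqrt(-19739/140331 - 66657)/(-4560200 - 3873319875*sqrt(755)) = sqrt(-9354063206/140331)/(-4560200 - 3873319875*sqrt(755)) = (I*sqrt(1312665043761186)/140331)/(-4560200 - 3873319875*sqrt(755)) = I*sqrt(1312665043761186)/(140331*(-4560200 - 3873319875*sqrt(755)))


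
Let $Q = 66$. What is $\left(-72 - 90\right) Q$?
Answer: $-10692$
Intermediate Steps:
$\left(-72 - 90\right) Q = \left(-72 - 90\right) 66 = \left(-162\right) 66 = -10692$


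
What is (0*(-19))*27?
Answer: 0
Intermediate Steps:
(0*(-19))*27 = 0*27 = 0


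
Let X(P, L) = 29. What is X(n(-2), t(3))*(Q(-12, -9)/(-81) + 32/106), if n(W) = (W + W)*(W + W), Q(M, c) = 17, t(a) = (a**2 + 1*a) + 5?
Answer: 11455/4293 ≈ 2.6683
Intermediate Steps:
t(a) = 5 + a + a**2 (t(a) = (a**2 + a) + 5 = (a + a**2) + 5 = 5 + a + a**2)
n(W) = 4*W**2 (n(W) = (2*W)*(2*W) = 4*W**2)
X(n(-2), t(3))*(Q(-12, -9)/(-81) + 32/106) = 29*(17/(-81) + 32/106) = 29*(17*(-1/81) + 32*(1/106)) = 29*(-17/81 + 16/53) = 29*(395/4293) = 11455/4293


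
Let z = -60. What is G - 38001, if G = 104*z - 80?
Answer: -44321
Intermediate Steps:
G = -6320 (G = 104*(-60) - 80 = -6240 - 80 = -6320)
G - 38001 = -6320 - 38001 = -44321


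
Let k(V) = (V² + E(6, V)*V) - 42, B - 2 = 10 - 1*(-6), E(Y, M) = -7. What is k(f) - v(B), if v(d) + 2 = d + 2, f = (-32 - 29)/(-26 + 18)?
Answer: -3535/64 ≈ -55.234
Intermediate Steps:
B = 18 (B = 2 + (10 - 1*(-6)) = 2 + (10 + 6) = 2 + 16 = 18)
f = 61/8 (f = -61/(-8) = -61*(-⅛) = 61/8 ≈ 7.6250)
v(d) = d (v(d) = -2 + (d + 2) = -2 + (2 + d) = d)
k(V) = -42 + V² - 7*V (k(V) = (V² - 7*V) - 42 = -42 + V² - 7*V)
k(f) - v(B) = (-42 + (61/8)² - 7*61/8) - 1*18 = (-42 + 3721/64 - 427/8) - 18 = -2383/64 - 18 = -3535/64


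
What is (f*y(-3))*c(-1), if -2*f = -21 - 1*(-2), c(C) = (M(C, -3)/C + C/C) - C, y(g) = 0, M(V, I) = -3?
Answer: 0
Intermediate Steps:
c(C) = 1 - C - 3/C (c(C) = (-3/C + C/C) - C = (-3/C + 1) - C = (1 - 3/C) - C = 1 - C - 3/C)
f = 19/2 (f = -(-21 - 1*(-2))/2 = -(-21 + 2)/2 = -1/2*(-19) = 19/2 ≈ 9.5000)
(f*y(-3))*c(-1) = ((19/2)*0)*(1 - 1*(-1) - 3/(-1)) = 0*(1 + 1 - 3*(-1)) = 0*(1 + 1 + 3) = 0*5 = 0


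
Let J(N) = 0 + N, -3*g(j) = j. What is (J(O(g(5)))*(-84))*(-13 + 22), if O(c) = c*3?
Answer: 3780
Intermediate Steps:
g(j) = -j/3
O(c) = 3*c
J(N) = N
(J(O(g(5)))*(-84))*(-13 + 22) = ((3*(-1/3*5))*(-84))*(-13 + 22) = ((3*(-5/3))*(-84))*9 = -5*(-84)*9 = 420*9 = 3780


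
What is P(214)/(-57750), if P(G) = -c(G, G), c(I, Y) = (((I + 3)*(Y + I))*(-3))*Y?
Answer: -1419676/1375 ≈ -1032.5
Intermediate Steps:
c(I, Y) = -3*Y*(3 + I)*(I + Y) (c(I, Y) = (((3 + I)*(I + Y))*(-3))*Y = (-3*(3 + I)*(I + Y))*Y = -3*Y*(3 + I)*(I + Y))
P(G) = 3*G*(2*G**2 + 6*G) (P(G) = -(-3)*G*(G**2 + 3*G + 3*G + G*G) = -(-3)*G*(G**2 + 3*G + 3*G + G**2) = -(-3)*G*(2*G**2 + 6*G) = 3*G*(2*G**2 + 6*G))
P(214)/(-57750) = (6*214**2*(3 + 214))/(-57750) = (6*45796*217)*(-1/57750) = 59626392*(-1/57750) = -1419676/1375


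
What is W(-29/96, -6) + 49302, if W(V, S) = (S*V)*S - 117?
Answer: 393393/8 ≈ 49174.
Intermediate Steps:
W(V, S) = -117 + V*S**2 (W(V, S) = V*S**2 - 117 = -117 + V*S**2)
W(-29/96, -6) + 49302 = (-117 - 29/96*(-6)**2) + 49302 = (-117 - 29*1/96*36) + 49302 = (-117 - 29/96*36) + 49302 = (-117 - 87/8) + 49302 = -1023/8 + 49302 = 393393/8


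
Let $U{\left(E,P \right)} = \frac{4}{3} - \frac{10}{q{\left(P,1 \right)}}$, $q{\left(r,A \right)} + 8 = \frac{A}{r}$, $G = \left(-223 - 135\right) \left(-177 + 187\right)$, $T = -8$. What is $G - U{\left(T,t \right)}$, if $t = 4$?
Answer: $- \frac{333184}{93} \approx -3582.6$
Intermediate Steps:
$G = -3580$ ($G = \left(-358\right) 10 = -3580$)
$q{\left(r,A \right)} = -8 + \frac{A}{r}$
$U{\left(E,P \right)} = \frac{4}{3} - \frac{10}{-8 + \frac{1}{P}}$ ($U{\left(E,P \right)} = \frac{4}{3} - \frac{10}{-8 + 1 \frac{1}{P}} = 4 \cdot \frac{1}{3} - \frac{10}{-8 + \frac{1}{P}} = \frac{4}{3} - \frac{10}{-8 + \frac{1}{P}}$)
$G - U{\left(T,t \right)} = -3580 - \frac{2 \left(-2 + 31 \cdot 4\right)}{3 \left(-1 + 8 \cdot 4\right)} = -3580 - \frac{2 \left(-2 + 124\right)}{3 \left(-1 + 32\right)} = -3580 - \frac{2}{3} \cdot \frac{1}{31} \cdot 122 = -3580 - \frac{244}{93} = - \frac{333184}{93}$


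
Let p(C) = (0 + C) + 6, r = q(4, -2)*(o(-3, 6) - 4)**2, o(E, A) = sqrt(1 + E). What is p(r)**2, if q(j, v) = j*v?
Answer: 3044 - 13568*I*sqrt(2) ≈ 3044.0 - 19188.0*I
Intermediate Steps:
r = -8*(-4 + I*sqrt(2))**2 (r = (4*(-2))*(sqrt(1 - 3) - 4)**2 = -8*(sqrt(-2) - 4)**2 = -8*(I*sqrt(2) - 4)**2 = -8*(-4 + I*sqrt(2))**2 ≈ -112.0 + 90.51*I)
p(C) = 6 + C (p(C) = C + 6 = 6 + C)
p(r)**2 = (6 + (-112 + 64*I*sqrt(2)))**2 = (-106 + 64*I*sqrt(2))**2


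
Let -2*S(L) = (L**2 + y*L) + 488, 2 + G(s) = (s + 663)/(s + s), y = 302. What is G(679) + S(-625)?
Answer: -137405851/1358 ≈ -1.0118e+5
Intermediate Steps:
G(s) = -2 + (663 + s)/(2*s) (G(s) = -2 + (s + 663)/(s + s) = -2 + (663 + s)/((2*s)) = -2 + (663 + s)*(1/(2*s)) = -2 + (663 + s)/(2*s))
S(L) = -244 - 151*L - L**2/2 (S(L) = -((L**2 + 302*L) + 488)/2 = -(488 + L**2 + 302*L)/2 = -244 - 151*L - L**2/2)
G(679) + S(-625) = (3/2)*(221 - 1*679)/679 + (-244 - 151*(-625) - 1/2*(-625)**2) = (3/2)*(1/679)*(221 - 679) + (-244 + 94375 - 1/2*390625) = (3/2)*(1/679)*(-458) + (-244 + 94375 - 390625/2) = -687/679 - 202363/2 = -137405851/1358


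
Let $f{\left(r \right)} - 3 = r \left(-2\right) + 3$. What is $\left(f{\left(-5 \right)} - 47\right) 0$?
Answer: $0$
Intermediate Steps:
$f{\left(r \right)} = 6 - 2 r$ ($f{\left(r \right)} = 3 + \left(r \left(-2\right) + 3\right) = 3 - \left(-3 + 2 r\right) = 6 - 2 r$)
$\left(f{\left(-5 \right)} - 47\right) 0 = \left(\left(6 - -10\right) - 47\right) 0 = \left(\left(6 + 10\right) - 47\right) 0 = \left(16 - 47\right) 0 = \left(-31\right) 0 = 0$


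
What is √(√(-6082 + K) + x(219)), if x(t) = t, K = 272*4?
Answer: √(219 + I*√4994) ≈ 14.985 + 2.3579*I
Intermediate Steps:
K = 1088
√(√(-6082 + K) + x(219)) = √(√(-6082 + 1088) + 219) = √(√(-4994) + 219) = √(I*√4994 + 219) = √(219 + I*√4994)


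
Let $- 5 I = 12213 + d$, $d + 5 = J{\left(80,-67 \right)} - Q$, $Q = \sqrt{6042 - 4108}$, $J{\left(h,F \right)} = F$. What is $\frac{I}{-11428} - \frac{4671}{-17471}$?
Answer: $\frac{479016351}{998292940} - \frac{\sqrt{1934}}{57140} \approx 0.47907$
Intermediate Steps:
$Q = \sqrt{1934} \approx 43.977$
$d = -72 - \sqrt{1934}$ ($d = -5 - \left(67 + \sqrt{1934}\right) = -72 - \sqrt{1934} \approx -115.98$)
$I = - \frac{12141}{5} + \frac{\sqrt{1934}}{5}$ ($I = - \frac{12213 - \left(72 + \sqrt{1934}\right)}{5} = - \frac{12141 - \sqrt{1934}}{5} = - \frac{12141}{5} + \frac{\sqrt{1934}}{5} \approx -2419.4$)
$\frac{I}{-11428} - \frac{4671}{-17471} = \frac{- \frac{12141}{5} + \frac{\sqrt{1934}}{5}}{-11428} - \frac{4671}{-17471} = \left(- \frac{12141}{5} + \frac{\sqrt{1934}}{5}\right) \left(- \frac{1}{11428}\right) - - \frac{4671}{17471} = \left(\frac{12141}{57140} - \frac{\sqrt{1934}}{57140}\right) + \frac{4671}{17471} = \frac{479016351}{998292940} - \frac{\sqrt{1934}}{57140}$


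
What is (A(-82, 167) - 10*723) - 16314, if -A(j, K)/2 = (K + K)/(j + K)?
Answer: -2001908/85 ≈ -23552.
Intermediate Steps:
A(j, K) = -4*K/(K + j) (A(j, K) = -2*(K + K)/(j + K) = -2*2*K/(K + j) = -4*K/(K + j))
(A(-82, 167) - 10*723) - 16314 = (-4*167/(167 - 82) - 10*723) - 16314 = (-4*167/85 - 7230) - 16314 = (-4*167*1/85 - 7230) - 16314 = (-668/85 - 7230) - 16314 = -615218/85 - 16314 = -2001908/85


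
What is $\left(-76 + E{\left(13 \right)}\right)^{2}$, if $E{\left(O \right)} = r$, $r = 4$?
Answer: $5184$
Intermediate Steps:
$E{\left(O \right)} = 4$
$\left(-76 + E{\left(13 \right)}\right)^{2} = \left(-76 + 4\right)^{2} = \left(-72\right)^{2} = 5184$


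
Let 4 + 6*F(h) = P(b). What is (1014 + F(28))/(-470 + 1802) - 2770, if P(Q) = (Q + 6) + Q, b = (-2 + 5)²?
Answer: -2766467/999 ≈ -2769.2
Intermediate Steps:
b = 9 (b = 3² = 9)
P(Q) = 6 + 2*Q (P(Q) = (6 + Q) + Q = 6 + 2*Q)
F(h) = 10/3 (F(h) = -⅔ + (6 + 2*9)/6 = -⅔ + (6 + 18)/6 = -⅔ + (⅙)*24 = -⅔ + 4 = 10/3)
(1014 + F(28))/(-470 + 1802) - 2770 = (1014 + 10/3)/(-470 + 1802) - 2770 = (3052/3)/1332 - 2770 = (3052/3)*(1/1332) - 2770 = 763/999 - 2770 = -2766467/999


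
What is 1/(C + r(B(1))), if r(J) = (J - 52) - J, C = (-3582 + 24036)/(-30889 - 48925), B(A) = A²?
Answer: -5701/297913 ≈ -0.019136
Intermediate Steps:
C = -1461/5701 (C = 20454/(-79814) = 20454*(-1/79814) = -1461/5701 ≈ -0.25627)
r(J) = -52 (r(J) = (-52 + J) - J = -52)
1/(C + r(B(1))) = 1/(-1461/5701 - 52) = 1/(-297913/5701) = -5701/297913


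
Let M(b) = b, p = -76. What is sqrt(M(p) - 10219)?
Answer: I*sqrt(10295) ≈ 101.46*I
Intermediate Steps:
sqrt(M(p) - 10219) = sqrt(-76 - 10219) = sqrt(-10295) = I*sqrt(10295)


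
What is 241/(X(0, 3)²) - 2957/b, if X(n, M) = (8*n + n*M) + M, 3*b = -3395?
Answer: 898034/30555 ≈ 29.391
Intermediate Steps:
b = -3395/3 (b = (⅓)*(-3395) = -3395/3 ≈ -1131.7)
X(n, M) = M + 8*n + M*n (X(n, M) = (8*n + M*n) + M = M + 8*n + M*n)
241/(X(0, 3)²) - 2957/b = 241/((3 + 8*0 + 3*0)²) - 2957/(-3395/3) = 241/((3 + 0 + 0)²) - 2957*(-3/3395) = 241/(3²) + 8871/3395 = 241/9 + 8871/3395 = 898034/30555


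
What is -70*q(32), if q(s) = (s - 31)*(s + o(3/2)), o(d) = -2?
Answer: -2100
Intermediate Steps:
q(s) = (-31 + s)*(-2 + s) (q(s) = (s - 31)*(s - 2) = (-31 + s)*(-2 + s))
-70*q(32) = -70*(62 + 32² - 33*32) = -70*(62 + 1024 - 1056) = -70*30 = -2100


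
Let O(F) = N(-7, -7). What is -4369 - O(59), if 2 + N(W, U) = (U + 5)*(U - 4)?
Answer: -4389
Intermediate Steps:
N(W, U) = -2 + (-4 + U)*(5 + U) (N(W, U) = -2 + (U + 5)*(U - 4) = -2 + (5 + U)*(-4 + U) = -2 + (-4 + U)*(5 + U))
O(F) = 20 (O(F) = -22 - 7 + (-7)**2 = -22 - 7 + 49 = 20)
-4369 - O(59) = -4369 - 1*20 = -4369 - 20 = -4389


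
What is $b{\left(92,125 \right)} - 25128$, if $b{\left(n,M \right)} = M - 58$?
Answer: $-25061$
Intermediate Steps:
$b{\left(n,M \right)} = -58 + M$ ($b{\left(n,M \right)} = M - 58 = -58 + M$)
$b{\left(92,125 \right)} - 25128 = \left(-58 + 125\right) - 25128 = 67 - 25128 = -25061$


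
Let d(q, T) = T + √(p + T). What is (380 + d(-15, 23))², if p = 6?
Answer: (403 + √29)² ≈ 1.6678e+5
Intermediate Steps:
d(q, T) = T + √(6 + T)
(380 + d(-15, 23))² = (380 + (23 + √(6 + 23)))² = (380 + (23 + √29))² = (403 + √29)²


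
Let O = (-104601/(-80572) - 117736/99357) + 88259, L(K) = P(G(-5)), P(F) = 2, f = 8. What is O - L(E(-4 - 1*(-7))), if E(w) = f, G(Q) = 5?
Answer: 706532806364993/8005392204 ≈ 88257.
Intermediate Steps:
E(w) = 8
L(K) = 2
O = 706548817149401/8005392204 (O = (-104601*(-1/80572) - 117736*1/99357) + 88259 = (104601/80572 - 117736/99357) + 88259 = 906616565/8005392204 + 88259 = 706548817149401/8005392204 ≈ 88259.)
O - L(E(-4 - 1*(-7))) = 706548817149401/8005392204 - 1*2 = 706548817149401/8005392204 - 2 = 706532806364993/8005392204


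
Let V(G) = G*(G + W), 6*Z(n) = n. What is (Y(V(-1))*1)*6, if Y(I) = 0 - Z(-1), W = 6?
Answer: 1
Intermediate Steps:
Z(n) = n/6
V(G) = G*(6 + G) (V(G) = G*(G + 6) = G*(6 + G))
Y(I) = 1/6 (Y(I) = 0 - (-1)/6 = 0 - 1*(-1/6) = 0 + 1/6 = 1/6)
(Y(V(-1))*1)*6 = ((1/6)*1)*6 = (1/6)*6 = 1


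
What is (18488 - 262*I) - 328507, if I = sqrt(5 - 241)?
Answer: -310019 - 524*I*sqrt(59) ≈ -3.1002e+5 - 4024.9*I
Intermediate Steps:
I = 2*I*sqrt(59) (I = sqrt(-236) = 2*I*sqrt(59) ≈ 15.362*I)
(18488 - 262*I) - 328507 = (18488 - 262*2*I*sqrt(59)) - 328507 = (18488 - 524*I*sqrt(59)) - 328507 = -310019 - 524*I*sqrt(59)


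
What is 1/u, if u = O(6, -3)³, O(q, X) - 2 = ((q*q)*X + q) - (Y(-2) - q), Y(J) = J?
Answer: -1/778688 ≈ -1.2842e-6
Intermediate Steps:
O(q, X) = 4 + 2*q + X*q² (O(q, X) = 2 + (((q*q)*X + q) - (-2 - q)) = 2 + ((q²*X + q) + (2 + q)) = 2 + ((X*q² + q) + (2 + q)) = 2 + ((q + X*q²) + (2 + q)) = 2 + (2 + 2*q + X*q²) = 4 + 2*q + X*q²)
u = -778688 (u = (4 + 2*6 - 3*6²)³ = (4 + 12 - 3*36)³ = (4 + 12 - 108)³ = (-92)³ = -778688)
1/u = 1/(-778688) = -1/778688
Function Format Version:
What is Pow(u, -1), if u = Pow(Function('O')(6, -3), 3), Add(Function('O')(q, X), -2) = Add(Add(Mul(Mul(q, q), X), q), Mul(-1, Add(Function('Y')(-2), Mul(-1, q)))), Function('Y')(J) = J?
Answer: Rational(-1, 778688) ≈ -1.2842e-6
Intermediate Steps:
Function('O')(q, X) = Add(4, Mul(2, q), Mul(X, Pow(q, 2))) (Function('O')(q, X) = Add(2, Add(Add(Mul(Mul(q, q), X), q), Mul(-1, Add(-2, Mul(-1, q))))) = Add(2, Add(Add(Mul(Pow(q, 2), X), q), Add(2, q))) = Add(2, Add(Add(Mul(X, Pow(q, 2)), q), Add(2, q))) = Add(2, Add(Add(q, Mul(X, Pow(q, 2))), Add(2, q))) = Add(2, Add(2, Mul(2, q), Mul(X, Pow(q, 2)))) = Add(4, Mul(2, q), Mul(X, Pow(q, 2))))
u = -778688 (u = Pow(Add(4, Mul(2, 6), Mul(-3, Pow(6, 2))), 3) = Pow(Add(4, 12, Mul(-3, 36)), 3) = Pow(Add(4, 12, -108), 3) = Pow(-92, 3) = -778688)
Pow(u, -1) = Pow(-778688, -1) = Rational(-1, 778688)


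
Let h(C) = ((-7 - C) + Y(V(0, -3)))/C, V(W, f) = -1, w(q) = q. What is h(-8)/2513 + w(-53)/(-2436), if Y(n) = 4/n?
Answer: 38315/1749048 ≈ 0.021906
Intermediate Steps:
h(C) = (-11 - C)/C (h(C) = ((-7 - C) + 4/(-1))/C = ((-7 - C) + 4*(-1))/C = ((-7 - C) - 4)/C = (-11 - C)/C)
h(-8)/2513 + w(-53)/(-2436) = ((-11 - 1*(-8))/(-8))/2513 - 53/(-2436) = -(-11 + 8)/8*(1/2513) - 53*(-1/2436) = -1/8*(-3)*(1/2513) + 53/2436 = (3/8)*(1/2513) + 53/2436 = 3/20104 + 53/2436 = 38315/1749048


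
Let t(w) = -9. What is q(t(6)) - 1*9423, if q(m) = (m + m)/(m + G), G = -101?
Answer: -518256/55 ≈ -9422.8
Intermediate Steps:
q(m) = 2*m/(-101 + m) (q(m) = (m + m)/(m - 101) = (2*m)/(-101 + m) = 2*m/(-101 + m))
q(t(6)) - 1*9423 = 2*(-9)/(-101 - 9) - 1*9423 = 2*(-9)/(-110) - 9423 = 2*(-9)*(-1/110) - 9423 = 9/55 - 9423 = -518256/55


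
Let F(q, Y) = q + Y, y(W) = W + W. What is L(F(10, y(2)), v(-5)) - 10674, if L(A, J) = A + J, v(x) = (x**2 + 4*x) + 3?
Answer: -10652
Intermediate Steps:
y(W) = 2*W
F(q, Y) = Y + q
v(x) = 3 + x**2 + 4*x
L(F(10, y(2)), v(-5)) - 10674 = ((2*2 + 10) + (3 + (-5)**2 + 4*(-5))) - 10674 = ((4 + 10) + (3 + 25 - 20)) - 10674 = (14 + 8) - 10674 = 22 - 10674 = -10652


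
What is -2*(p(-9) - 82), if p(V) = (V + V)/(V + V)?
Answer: 162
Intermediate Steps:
p(V) = 1 (p(V) = (2*V)/((2*V)) = (2*V)*(1/(2*V)) = 1)
-2*(p(-9) - 82) = -2*(1 - 82) = -2*(-81) = 162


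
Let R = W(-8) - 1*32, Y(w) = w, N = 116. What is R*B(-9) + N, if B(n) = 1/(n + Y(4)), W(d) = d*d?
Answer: 548/5 ≈ 109.60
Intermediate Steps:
W(d) = d²
B(n) = 1/(4 + n) (B(n) = 1/(n + 4) = 1/(4 + n))
R = 32 (R = (-8)² - 1*32 = 64 - 32 = 32)
R*B(-9) + N = 32/(4 - 9) + 116 = 32/(-5) + 116 = 32*(-⅕) + 116 = -32/5 + 116 = 548/5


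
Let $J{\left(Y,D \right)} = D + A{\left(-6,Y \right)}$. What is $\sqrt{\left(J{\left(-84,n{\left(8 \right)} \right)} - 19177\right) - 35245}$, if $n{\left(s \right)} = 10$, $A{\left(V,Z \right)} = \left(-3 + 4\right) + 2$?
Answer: $i \sqrt{54409} \approx 233.26 i$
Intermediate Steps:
$A{\left(V,Z \right)} = 3$ ($A{\left(V,Z \right)} = 1 + 2 = 3$)
$J{\left(Y,D \right)} = 3 + D$ ($J{\left(Y,D \right)} = D + 3 = 3 + D$)
$\sqrt{\left(J{\left(-84,n{\left(8 \right)} \right)} - 19177\right) - 35245} = \sqrt{\left(\left(3 + 10\right) - 19177\right) - 35245} = \sqrt{\left(13 - 19177\right) - 35245} = \sqrt{-19164 - 35245} = \sqrt{-54409} = i \sqrt{54409}$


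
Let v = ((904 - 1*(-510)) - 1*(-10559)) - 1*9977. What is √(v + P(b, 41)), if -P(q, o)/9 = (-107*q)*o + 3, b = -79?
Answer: 2*I*√779297 ≈ 1765.6*I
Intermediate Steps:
P(q, o) = -27 + 963*o*q (P(q, o) = -9*((-107*q)*o + 3) = -9*(-107*o*q + 3) = -9*(3 - 107*o*q) = -27 + 963*o*q)
v = 1996 (v = ((904 + 510) + 10559) - 9977 = (1414 + 10559) - 9977 = 11973 - 9977 = 1996)
√(v + P(b, 41)) = √(1996 + (-27 + 963*41*(-79))) = √(1996 + (-27 - 3119157)) = √(1996 - 3119184) = √(-3117188) = 2*I*√779297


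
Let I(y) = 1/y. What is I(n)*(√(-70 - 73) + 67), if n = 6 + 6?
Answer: 67/12 + I*√143/12 ≈ 5.5833 + 0.99652*I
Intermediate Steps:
n = 12
I(n)*(√(-70 - 73) + 67) = (√(-70 - 73) + 67)/12 = (√(-143) + 67)/12 = (I*√143 + 67)/12 = (67 + I*√143)/12 = 67/12 + I*√143/12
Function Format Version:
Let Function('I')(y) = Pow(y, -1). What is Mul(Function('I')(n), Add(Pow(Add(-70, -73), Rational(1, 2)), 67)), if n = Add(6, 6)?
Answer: Add(Rational(67, 12), Mul(Rational(1, 12), I, Pow(143, Rational(1, 2)))) ≈ Add(5.5833, Mul(0.99652, I))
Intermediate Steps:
n = 12
Mul(Function('I')(n), Add(Pow(Add(-70, -73), Rational(1, 2)), 67)) = Mul(Pow(12, -1), Add(Pow(Add(-70, -73), Rational(1, 2)), 67)) = Mul(Rational(1, 12), Add(Pow(-143, Rational(1, 2)), 67)) = Mul(Rational(1, 12), Add(Mul(I, Pow(143, Rational(1, 2))), 67)) = Mul(Rational(1, 12), Add(67, Mul(I, Pow(143, Rational(1, 2))))) = Add(Rational(67, 12), Mul(Rational(1, 12), I, Pow(143, Rational(1, 2))))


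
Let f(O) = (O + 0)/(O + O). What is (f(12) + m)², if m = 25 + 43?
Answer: 18769/4 ≈ 4692.3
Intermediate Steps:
m = 68
f(O) = ½ (f(O) = O/((2*O)) = O*(1/(2*O)) = ½)
(f(12) + m)² = (½ + 68)² = (137/2)² = 18769/4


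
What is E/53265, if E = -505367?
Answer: -505367/53265 ≈ -9.4878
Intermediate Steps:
E/53265 = -505367/53265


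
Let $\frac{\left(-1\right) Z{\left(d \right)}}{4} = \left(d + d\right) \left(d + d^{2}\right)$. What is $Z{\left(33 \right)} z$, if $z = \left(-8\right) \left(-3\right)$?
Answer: $-7108992$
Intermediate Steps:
$Z{\left(d \right)} = - 8 d \left(d + d^{2}\right)$ ($Z{\left(d \right)} = - 4 \left(d + d\right) \left(d + d^{2}\right) = - 4 \cdot 2 d \left(d + d^{2}\right) = - 8 d \left(d + d^{2}\right)$)
$z = 24$
$Z{\left(33 \right)} z = 8 \cdot 33^{2} \left(-1 - 33\right) 24 = 8 \cdot 1089 \left(-1 - 33\right) 24 = 8 \cdot 1089 \left(-34\right) 24 = \left(-296208\right) 24 = -7108992$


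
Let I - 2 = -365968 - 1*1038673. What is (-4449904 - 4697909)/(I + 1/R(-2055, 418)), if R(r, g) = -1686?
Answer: 15423212718/2368221355 ≈ 6.5126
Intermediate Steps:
I = -1404639 (I = 2 + (-365968 - 1*1038673) = 2 + (-365968 - 1038673) = 2 - 1404641 = -1404639)
(-4449904 - 4697909)/(I + 1/R(-2055, 418)) = (-4449904 - 4697909)/(-1404639 + 1/(-1686)) = -9147813/(-1404639 - 1/1686) = -9147813/(-2368221355/1686) = -9147813*(-1686/2368221355) = 15423212718/2368221355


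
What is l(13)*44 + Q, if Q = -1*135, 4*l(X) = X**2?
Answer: 1724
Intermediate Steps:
l(X) = X**2/4
Q = -135
l(13)*44 + Q = ((1/4)*13**2)*44 - 135 = ((1/4)*169)*44 - 135 = (169/4)*44 - 135 = 1859 - 135 = 1724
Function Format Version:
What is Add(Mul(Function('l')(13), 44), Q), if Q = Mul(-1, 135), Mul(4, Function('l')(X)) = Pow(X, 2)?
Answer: 1724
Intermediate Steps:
Function('l')(X) = Mul(Rational(1, 4), Pow(X, 2))
Q = -135
Add(Mul(Function('l')(13), 44), Q) = Add(Mul(Mul(Rational(1, 4), Pow(13, 2)), 44), -135) = Add(Mul(Mul(Rational(1, 4), 169), 44), -135) = Add(Mul(Rational(169, 4), 44), -135) = Add(1859, -135) = 1724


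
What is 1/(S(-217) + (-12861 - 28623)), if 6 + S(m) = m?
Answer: -1/41707 ≈ -2.3977e-5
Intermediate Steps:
S(m) = -6 + m
1/(S(-217) + (-12861 - 28623)) = 1/((-6 - 217) + (-12861 - 28623)) = 1/(-223 - 41484) = 1/(-41707) = -1/41707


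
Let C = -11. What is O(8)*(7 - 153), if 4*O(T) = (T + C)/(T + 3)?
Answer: 219/22 ≈ 9.9545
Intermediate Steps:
O(T) = (-11 + T)/(4*(3 + T)) (O(T) = ((T - 11)/(T + 3))/4 = ((-11 + T)/(3 + T))/4 = (-11 + T)/(4*(3 + T)))
O(8)*(7 - 153) = ((-11 + 8)/(4*(3 + 8)))*(7 - 153) = ((¼)*(-3)/11)*(-146) = ((¼)*(1/11)*(-3))*(-146) = -3/44*(-146) = 219/22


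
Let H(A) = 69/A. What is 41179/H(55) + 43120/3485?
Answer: 1579192021/48093 ≈ 32836.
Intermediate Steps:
41179/H(55) + 43120/3485 = 41179/((69/55)) + 43120/3485 = 41179/((69*(1/55))) + 43120*(1/3485) = 41179/(69/55) + 8624/697 = 41179*(55/69) + 8624/697 = 2264845/69 + 8624/697 = 1579192021/48093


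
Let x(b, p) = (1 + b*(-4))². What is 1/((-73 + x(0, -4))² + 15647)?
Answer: 1/20831 ≈ 4.8005e-5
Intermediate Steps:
x(b, p) = (1 - 4*b)²
1/((-73 + x(0, -4))² + 15647) = 1/((-73 + (-1 + 4*0)²)² + 15647) = 1/((-73 + (-1 + 0)²)² + 15647) = 1/((-73 + (-1)²)² + 15647) = 1/((-73 + 1)² + 15647) = 1/((-72)² + 15647) = 1/(5184 + 15647) = 1/20831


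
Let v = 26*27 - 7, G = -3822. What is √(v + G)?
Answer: I*√3127 ≈ 55.92*I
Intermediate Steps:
v = 695 (v = 702 - 7 = 695)
√(v + G) = √(695 - 3822) = √(-3127) = I*√3127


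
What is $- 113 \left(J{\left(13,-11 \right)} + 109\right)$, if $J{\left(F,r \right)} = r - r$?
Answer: $-12317$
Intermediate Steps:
$J{\left(F,r \right)} = 0$
$- 113 \left(J{\left(13,-11 \right)} + 109\right) = - 113 \left(0 + 109\right) = \left(-113\right) 109 = -12317$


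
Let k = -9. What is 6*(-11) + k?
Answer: -75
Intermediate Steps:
6*(-11) + k = 6*(-11) - 9 = -66 - 9 = -75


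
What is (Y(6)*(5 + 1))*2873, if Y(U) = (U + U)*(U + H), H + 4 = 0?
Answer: 413712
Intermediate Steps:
H = -4 (H = -4 + 0 = -4)
Y(U) = 2*U*(-4 + U) (Y(U) = (U + U)*(U - 4) = (2*U)*(-4 + U) = 2*U*(-4 + U))
(Y(6)*(5 + 1))*2873 = ((2*6*(-4 + 6))*(5 + 1))*2873 = ((2*6*2)*6)*2873 = (24*6)*2873 = 144*2873 = 413712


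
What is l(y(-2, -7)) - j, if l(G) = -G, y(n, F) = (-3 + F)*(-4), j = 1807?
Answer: -1847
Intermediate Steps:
y(n, F) = 12 - 4*F
l(y(-2, -7)) - j = -(12 - 4*(-7)) - 1*1807 = -(12 + 28) - 1807 = -1*40 - 1807 = -40 - 1807 = -1847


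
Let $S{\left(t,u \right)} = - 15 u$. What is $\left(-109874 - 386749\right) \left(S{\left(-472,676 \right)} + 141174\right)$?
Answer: $-65074498182$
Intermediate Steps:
$\left(-109874 - 386749\right) \left(S{\left(-472,676 \right)} + 141174\right) = \left(-109874 - 386749\right) \left(\left(-15\right) 676 + 141174\right) = - 496623 \left(-10140 + 141174\right) = \left(-496623\right) 131034 = -65074498182$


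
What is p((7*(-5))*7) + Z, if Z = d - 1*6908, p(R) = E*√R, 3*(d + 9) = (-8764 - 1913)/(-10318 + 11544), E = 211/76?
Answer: -8483801/1226 + 1477*I*√5/76 ≈ -6919.9 + 43.456*I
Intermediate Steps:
E = 211/76 (E = 211*(1/76) = 211/76 ≈ 2.7763)
d = -14593/1226 (d = -9 + ((-8764 - 1913)/(-10318 + 11544))/3 = -9 + (-10677/1226)/3 = -9 + (-10677*1/1226)/3 = -9 + (⅓)*(-10677/1226) = -9 - 3559/1226 = -14593/1226 ≈ -11.903)
p(R) = 211*√R/76
Z = -8483801/1226 (Z = -14593/1226 - 1*6908 = -14593/1226 - 6908 = -8483801/1226 ≈ -6919.9)
p((7*(-5))*7) + Z = 211*√((7*(-5))*7)/76 - 8483801/1226 = 211*√(-35*7)/76 - 8483801/1226 = 211*√(-245)/76 - 8483801/1226 = 211*(7*I*√5)/76 - 8483801/1226 = 1477*I*√5/76 - 8483801/1226 = -8483801/1226 + 1477*I*√5/76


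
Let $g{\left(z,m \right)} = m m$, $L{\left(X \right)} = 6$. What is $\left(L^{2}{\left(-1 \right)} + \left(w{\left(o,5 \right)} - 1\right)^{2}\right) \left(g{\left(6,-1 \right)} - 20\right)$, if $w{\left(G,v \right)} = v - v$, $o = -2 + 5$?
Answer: $-703$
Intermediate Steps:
$o = 3$
$g{\left(z,m \right)} = m^{2}$
$w{\left(G,v \right)} = 0$
$\left(L^{2}{\left(-1 \right)} + \left(w{\left(o,5 \right)} - 1\right)^{2}\right) \left(g{\left(6,-1 \right)} - 20\right) = \left(6^{2} + \left(0 - 1\right)^{2}\right) \left(\left(-1\right)^{2} - 20\right) = \left(36 + \left(-1\right)^{2}\right) \left(1 - 20\right) = \left(36 + 1\right) \left(-19\right) = 37 \left(-19\right) = -703$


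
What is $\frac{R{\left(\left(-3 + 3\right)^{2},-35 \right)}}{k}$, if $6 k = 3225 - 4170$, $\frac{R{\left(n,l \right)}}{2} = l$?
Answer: $\frac{4}{9} \approx 0.44444$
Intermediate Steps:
$R{\left(n,l \right)} = 2 l$
$k = - \frac{315}{2}$ ($k = \frac{3225 - 4170}{6} = \frac{1}{6} \left(-945\right) = - \frac{315}{2} \approx -157.5$)
$\frac{R{\left(\left(-3 + 3\right)^{2},-35 \right)}}{k} = \frac{2 \left(-35\right)}{- \frac{315}{2}} = \left(-70\right) \left(- \frac{2}{315}\right) = \frac{4}{9}$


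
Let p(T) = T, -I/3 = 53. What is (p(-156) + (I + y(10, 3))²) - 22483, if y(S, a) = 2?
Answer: 2010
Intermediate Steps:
I = -159 (I = -3*53 = -159)
(p(-156) + (I + y(10, 3))²) - 22483 = (-156 + (-159 + 2)²) - 22483 = (-156 + (-157)²) - 22483 = (-156 + 24649) - 22483 = 24493 - 22483 = 2010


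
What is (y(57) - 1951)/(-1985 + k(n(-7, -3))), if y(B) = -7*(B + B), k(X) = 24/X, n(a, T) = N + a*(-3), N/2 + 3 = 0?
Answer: 13745/9917 ≈ 1.3860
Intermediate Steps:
N = -6 (N = -6 + 2*0 = -6 + 0 = -6)
n(a, T) = -6 - 3*a (n(a, T) = -6 + a*(-3) = -6 - 3*a)
y(B) = -14*B
(y(57) - 1951)/(-1985 + k(n(-7, -3))) = (-14*57 - 1951)/(-1985 + 24/(-6 - 3*(-7))) = (-798 - 1951)/(-1985 + 24/(-6 + 21)) = -2749/(-1985 + 24/15) = -2749/(-1985 + 24*(1/15)) = -2749/(-1985 + 8/5) = -2749/(-9917/5) = -2749*(-5/9917) = 13745/9917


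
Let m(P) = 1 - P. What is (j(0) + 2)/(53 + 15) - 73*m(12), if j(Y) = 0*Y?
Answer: 27303/34 ≈ 803.03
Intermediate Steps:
j(Y) = 0
(j(0) + 2)/(53 + 15) - 73*m(12) = (0 + 2)/(53 + 15) - 73*(1 - 1*12) = 2/68 - 73*(1 - 12) = 2*(1/68) - 73*(-11) = 1/34 + 803 = 27303/34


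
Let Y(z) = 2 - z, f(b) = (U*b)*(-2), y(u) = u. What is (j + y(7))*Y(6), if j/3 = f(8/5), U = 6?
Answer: 1012/5 ≈ 202.40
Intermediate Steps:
f(b) = -12*b (f(b) = (6*b)*(-2) = -12*b)
j = -288/5 (j = 3*(-96/5) = -288/5 ≈ -57.600)
(j + y(7))*Y(6) = (-288/5 + 7)*(2 - 1*6) = -253*(2 - 6)/5 = -253/5*(-4) = 1012/5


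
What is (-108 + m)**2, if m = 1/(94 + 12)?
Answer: 131033809/11236 ≈ 11662.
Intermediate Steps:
m = 1/106 ≈ 0.0094340
(-108 + m)**2 = (-108 + 1/106)**2 = (-11447/106)**2 = 131033809/11236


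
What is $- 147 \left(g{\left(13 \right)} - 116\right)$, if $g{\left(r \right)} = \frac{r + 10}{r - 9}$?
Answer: $\frac{64827}{4} \approx 16207.0$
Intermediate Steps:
$g{\left(r \right)} = \frac{10 + r}{-9 + r}$
$- 147 \left(g{\left(13 \right)} - 116\right) = - 147 \left(\frac{10 + 13}{-9 + 13} - 116\right) = - 147 \left(\frac{1}{4} \cdot 23 - 116\right) = - 147 \left(\frac{23}{4} - 116\right) = \left(-147\right) \left(- \frac{441}{4}\right) = \frac{64827}{4}$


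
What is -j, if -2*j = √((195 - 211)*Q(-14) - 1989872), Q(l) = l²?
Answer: 2*I*√124563 ≈ 705.87*I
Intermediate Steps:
j = -2*I*√124563 (j = -√((195 - 211)*(-14)² - 1989872)/2 = -√(-16*196 - 1989872)/2 = -√(-3136 - 1989872)/2 = -2*I*√124563 ≈ -705.87*I)
-j = -(-2)*I*√124563 = 2*I*√124563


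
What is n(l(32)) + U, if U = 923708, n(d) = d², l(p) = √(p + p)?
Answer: 923772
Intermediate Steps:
l(p) = √2*√p (l(p) = √(2*p) = √2*√p)
n(l(32)) + U = (√2*√32)² + 923708 = (√2*(4*√2))² + 923708 = 8² + 923708 = 64 + 923708 = 923772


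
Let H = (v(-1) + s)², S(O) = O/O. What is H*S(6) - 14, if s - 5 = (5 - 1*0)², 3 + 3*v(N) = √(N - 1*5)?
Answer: 2479/3 + 58*I*√6/3 ≈ 826.33 + 47.357*I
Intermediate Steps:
S(O) = 1
v(N) = -1 + √(-5 + N)/3 (v(N) = -1 + √(N - 1*5)/3 = -1 + √(N - 5)/3 = -1 + √(-5 + N)/3)
s = 30 (s = 5 + (5 - 1*0)² = 5 + (5 + 0)² = 5 + 5² = 5 + 25 = 30)
H = (29 + I*√6/3)² (H = ((-1 + √(-5 - 1)/3) + 30)² = ((-1 + √(-6)/3) + 30)² = ((-1 + (I*√6)/3) + 30)² = ((-1 + I*√6/3) + 30)² = (29 + I*√6/3)² ≈ 840.33 + 47.357*I)
H*S(6) - 14 = ((87 + I*√6)²/9)*1 - 14 = (87 + I*√6)²/9 - 14 = -14 + (87 + I*√6)²/9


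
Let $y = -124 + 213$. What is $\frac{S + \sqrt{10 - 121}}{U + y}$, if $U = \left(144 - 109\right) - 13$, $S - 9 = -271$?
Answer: $- \frac{262}{111} + \frac{i \sqrt{111}}{111} \approx -2.3604 + 0.094916 i$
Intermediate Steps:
$S = -262$ ($S = 9 - 271 = -262$)
$y = 89$
$U = 22$ ($U = 35 - 13 = 22$)
$\frac{S + \sqrt{10 - 121}}{U + y} = \frac{-262 + \sqrt{10 - 121}}{22 + 89} = \frac{-262 + \sqrt{-111}}{111} = \left(-262 + i \sqrt{111}\right) \frac{1}{111} = - \frac{262}{111} + \frac{i \sqrt{111}}{111}$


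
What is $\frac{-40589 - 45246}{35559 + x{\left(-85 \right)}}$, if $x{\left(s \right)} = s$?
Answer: $- \frac{85835}{35474} \approx -2.4197$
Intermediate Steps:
$\frac{-40589 - 45246}{35559 + x{\left(-85 \right)}} = \frac{-40589 - 45246}{35559 - 85} = - \frac{85835}{35474}$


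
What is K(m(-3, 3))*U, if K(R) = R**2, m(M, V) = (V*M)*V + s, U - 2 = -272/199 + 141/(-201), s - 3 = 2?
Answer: -440924/13333 ≈ -33.070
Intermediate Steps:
s = 5 (s = 3 + 2 = 5)
U = -911/13333 (U = 2 + (-272/199 + 141/(-201)) = 2 + (-272*1/199 + 141*(-1/201)) = 2 + (-272/199 - 47/67) = 2 - 27577/13333 = -911/13333 ≈ -0.068327)
m(M, V) = 5 + M*V**2 (m(M, V) = (V*M)*V + 5 = (M*V)*V + 5 = M*V**2 + 5 = 5 + M*V**2)
K(m(-3, 3))*U = (5 - 3*3**2)**2*(-911/13333) = (5 - 3*9)**2*(-911/13333) = (5 - 27)**2*(-911/13333) = (-22)**2*(-911/13333) = 484*(-911/13333) = -440924/13333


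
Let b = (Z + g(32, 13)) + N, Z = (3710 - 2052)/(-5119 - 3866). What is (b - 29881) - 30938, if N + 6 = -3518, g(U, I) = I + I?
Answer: -577889903/8985 ≈ -64317.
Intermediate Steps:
g(U, I) = 2*I
N = -3524 (N = -6 - 3518 = -3524)
Z = -1658/8985 (Z = 1658/(-8985) = 1658*(-1/8985) = -1658/8985 ≈ -0.18453)
b = -31431188/8985 (b = (-1658/8985 + 2*13) - 3524 = (-1658/8985 + 26) - 3524 = 231952/8985 - 3524 = -31431188/8985 ≈ -3498.2)
(b - 29881) - 30938 = (-31431188/8985 - 29881) - 30938 = -299911973/8985 - 30938 = -577889903/8985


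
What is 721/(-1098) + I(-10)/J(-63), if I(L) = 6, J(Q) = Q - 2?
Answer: -53453/71370 ≈ -0.74896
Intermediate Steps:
J(Q) = -2 + Q
721/(-1098) + I(-10)/J(-63) = 721/(-1098) + 6/(-2 - 63) = 721*(-1/1098) + 6/(-65) = -721/1098 + 6*(-1/65) = -721/1098 - 6/65 = -53453/71370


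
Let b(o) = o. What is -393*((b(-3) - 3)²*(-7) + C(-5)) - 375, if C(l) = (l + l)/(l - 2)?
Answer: 686697/7 ≈ 98100.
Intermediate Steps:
C(l) = 2*l/(-2 + l) (C(l) = (2*l)/(-2 + l) = 2*l/(-2 + l))
-393*((b(-3) - 3)²*(-7) + C(-5)) - 375 = -393*((-3 - 3)²*(-7) + 2*(-5)/(-2 - 5)) - 375 = -393*((-6)²*(-7) + 2*(-5)/(-7)) - 375 = -393*(36*(-7) + 2*(-5)*(-⅐)) - 375 = -393*(-252 + 10/7) - 375 = -393*(-1754/7) - 375 = 689322/7 - 375 = 686697/7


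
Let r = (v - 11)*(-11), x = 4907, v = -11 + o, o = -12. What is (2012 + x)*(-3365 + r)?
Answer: -20694729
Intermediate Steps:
v = -23 (v = -11 - 12 = -23)
r = 374 (r = (-23 - 11)*(-11) = -34*(-11) = 374)
(2012 + x)*(-3365 + r) = (2012 + 4907)*(-3365 + 374) = 6919*(-2991) = -20694729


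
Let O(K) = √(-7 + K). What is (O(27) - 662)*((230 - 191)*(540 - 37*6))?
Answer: -8210124 + 24804*√5 ≈ -8.1547e+6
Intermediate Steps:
(O(27) - 662)*((230 - 191)*(540 - 37*6)) = (√(-7 + 27) - 662)*((230 - 191)*(540 - 37*6)) = (√20 - 662)*(39*(540 - 222)) = (2*√5 - 662)*(39*318) = (-662 + 2*√5)*12402 = -8210124 + 24804*√5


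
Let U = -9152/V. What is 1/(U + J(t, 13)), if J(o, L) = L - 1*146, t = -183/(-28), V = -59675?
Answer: -5425/720693 ≈ -0.0075275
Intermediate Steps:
t = 183/28 (t = -183*(-1/28) = 183/28 ≈ 6.5357)
J(o, L) = -146 + L (J(o, L) = L - 146 = -146 + L)
U = 832/5425 (U = -9152/(-59675) = -9152*(-1/59675) = 832/5425 ≈ 0.15336)
1/(U + J(t, 13)) = 1/(832/5425 + (-146 + 13)) = 1/(832/5425 - 133) = 1/(-720693/5425) = -5425/720693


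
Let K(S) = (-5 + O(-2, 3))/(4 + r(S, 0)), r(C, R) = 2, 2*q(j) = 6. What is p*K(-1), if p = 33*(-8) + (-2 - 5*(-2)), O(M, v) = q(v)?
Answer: 256/3 ≈ 85.333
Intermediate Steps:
q(j) = 3 (q(j) = (½)*6 = 3)
O(M, v) = 3
p = -256 (p = -264 + (-2 + 10) = -264 + 8 = -256)
K(S) = -⅓ (K(S) = (-5 + 3)/(4 + 2) = -2/6 = -2*⅙ = -⅓)
p*K(-1) = -256*(-⅓) = 256/3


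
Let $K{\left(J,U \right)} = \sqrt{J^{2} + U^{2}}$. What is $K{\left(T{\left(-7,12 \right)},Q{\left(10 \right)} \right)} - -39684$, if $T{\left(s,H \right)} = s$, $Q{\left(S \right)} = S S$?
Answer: $39684 + \sqrt{10049} \approx 39784.0$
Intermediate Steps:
$Q{\left(S \right)} = S^{2}$
$K{\left(T{\left(-7,12 \right)},Q{\left(10 \right)} \right)} - -39684 = \sqrt{\left(-7\right)^{2} + \left(10^{2}\right)^{2}} - -39684 = \sqrt{49 + 100^{2}} + 39684 = \sqrt{49 + 10000} + 39684 = \sqrt{10049} + 39684 = 39684 + \sqrt{10049}$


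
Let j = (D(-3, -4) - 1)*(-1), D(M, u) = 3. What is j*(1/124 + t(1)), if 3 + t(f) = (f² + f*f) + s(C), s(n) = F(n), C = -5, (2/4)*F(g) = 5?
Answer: -1117/62 ≈ -18.016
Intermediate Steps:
F(g) = 10 (F(g) = 2*5 = 10)
s(n) = 10
t(f) = 7 + 2*f² (t(f) = -3 + ((f² + f*f) + 10) = -3 + ((f² + f²) + 10) = -3 + (2*f² + 10) = -3 + (10 + 2*f²) = 7 + 2*f²)
j = -2 (j = (3 - 1)*(-1) = 2*(-1) = -2)
j*(1/124 + t(1)) = -2*(1/124 + (7 + 2*1²)) = -2*(1/124 + (7 + 2*1)) = -2*(1/124 + (7 + 2)) = -2*(1/124 + 9) = -2*1117/124 = -1117/62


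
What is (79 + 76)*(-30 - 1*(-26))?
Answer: -620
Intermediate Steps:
(79 + 76)*(-30 - 1*(-26)) = 155*(-30 + 26) = 155*(-4) = -620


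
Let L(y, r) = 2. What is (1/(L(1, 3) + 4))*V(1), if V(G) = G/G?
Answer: ⅙ ≈ 0.16667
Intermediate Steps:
V(G) = 1
(1/(L(1, 3) + 4))*V(1) = (1/(2 + 4))*1 = (1/6)*1 = (1*(⅙))*1 = (⅙)*1 = ⅙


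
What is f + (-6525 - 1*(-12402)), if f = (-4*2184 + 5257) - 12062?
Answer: -9664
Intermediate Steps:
f = -15541 (f = (-8736 + 5257) - 12062 = -3479 - 12062 = -15541)
f + (-6525 - 1*(-12402)) = -15541 + (-6525 - 1*(-12402)) = -15541 + (-6525 + 12402) = -15541 + 5877 = -9664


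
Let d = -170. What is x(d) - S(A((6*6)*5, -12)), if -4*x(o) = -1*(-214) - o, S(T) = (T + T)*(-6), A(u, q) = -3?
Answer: -132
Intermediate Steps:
S(T) = -12*T (S(T) = (2*T)*(-6) = -12*T)
x(o) = -107/2 + o/4 (x(o) = -(-1*(-214) - o)/4 = -(214 - o)/4 = -107/2 + o/4)
x(d) - S(A((6*6)*5, -12)) = (-107/2 + (¼)*(-170)) - (-12)*(-3) = (-107/2 - 85/2) - 1*36 = -96 - 36 = -132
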